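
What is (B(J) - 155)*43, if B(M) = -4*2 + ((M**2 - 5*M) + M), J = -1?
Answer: -6794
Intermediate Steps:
B(M) = -8 + M**2 - 4*M (B(M) = -8 + (M**2 - 4*M) = -8 + M**2 - 4*M)
(B(J) - 155)*43 = ((-8 + (-1)**2 - 4*(-1)) - 155)*43 = ((-8 + 1 + 4) - 155)*43 = (-3 - 155)*43 = -158*43 = -6794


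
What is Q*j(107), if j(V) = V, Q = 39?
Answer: 4173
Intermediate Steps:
Q*j(107) = 39*107 = 4173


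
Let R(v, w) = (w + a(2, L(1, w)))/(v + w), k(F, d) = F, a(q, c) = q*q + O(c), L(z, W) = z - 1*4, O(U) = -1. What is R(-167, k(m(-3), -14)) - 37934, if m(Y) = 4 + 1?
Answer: -3072658/81 ≈ -37934.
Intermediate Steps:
L(z, W) = -4 + z (L(z, W) = z - 4 = -4 + z)
m(Y) = 5
a(q, c) = -1 + q² (a(q, c) = q*q - 1 = q² - 1 = -1 + q²)
R(v, w) = (3 + w)/(v + w) (R(v, w) = (w + (-1 + 2²))/(v + w) = (w + (-1 + 4))/(v + w) = (w + 3)/(v + w) = (3 + w)/(v + w))
R(-167, k(m(-3), -14)) - 37934 = (3 + 5)/(-167 + 5) - 37934 = 8/(-162) - 37934 = -1/162*8 - 37934 = -4/81 - 37934 = -3072658/81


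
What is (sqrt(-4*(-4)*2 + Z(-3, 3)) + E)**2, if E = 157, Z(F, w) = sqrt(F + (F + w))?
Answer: (157 + sqrt(32 + I*sqrt(3)))**2 ≈ 26458.0 + 49.79*I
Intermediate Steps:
Z(F, w) = sqrt(w + 2*F)
(sqrt(-4*(-4)*2 + Z(-3, 3)) + E)**2 = (sqrt(-4*(-4)*2 + sqrt(3 + 2*(-3))) + 157)**2 = (sqrt(16*2 + sqrt(3 - 6)) + 157)**2 = (sqrt(32 + sqrt(-3)) + 157)**2 = (sqrt(32 + I*sqrt(3)) + 157)**2 = (157 + sqrt(32 + I*sqrt(3)))**2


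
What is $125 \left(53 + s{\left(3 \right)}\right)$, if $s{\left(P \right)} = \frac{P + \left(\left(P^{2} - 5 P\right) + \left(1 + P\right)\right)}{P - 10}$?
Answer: $\frac{46250}{7} \approx 6607.1$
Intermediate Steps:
$s{\left(P \right)} = \frac{1 + P^{2} - 3 P}{-10 + P}$ ($s{\left(P \right)} = \frac{P + \left(1 + P^{2} - 4 P\right)}{-10 + P} = \frac{1 + P^{2} - 3 P}{-10 + P}$)
$125 \left(53 + s{\left(3 \right)}\right) = 125 \left(53 + \frac{1 + 3^{2} - 9}{-10 + 3}\right) = 125 \left(53 + \frac{1 + 9 - 9}{-7}\right) = 125 \left(53 - \frac{1}{7}\right) = 125 \cdot \frac{370}{7} = \frac{46250}{7}$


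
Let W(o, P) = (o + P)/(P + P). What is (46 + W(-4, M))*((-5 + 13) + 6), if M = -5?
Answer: 3283/5 ≈ 656.60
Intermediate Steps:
W(o, P) = (P + o)/(2*P) (W(o, P) = (P + o)/((2*P)) = (P + o)*(1/(2*P)) = (P + o)/(2*P))
(46 + W(-4, M))*((-5 + 13) + 6) = (46 + (½)*(-5 - 4)/(-5))*((-5 + 13) + 6) = (46 + (½)*(-⅕)*(-9))*(8 + 6) = (46 + 9/10)*14 = (469/10)*14 = 3283/5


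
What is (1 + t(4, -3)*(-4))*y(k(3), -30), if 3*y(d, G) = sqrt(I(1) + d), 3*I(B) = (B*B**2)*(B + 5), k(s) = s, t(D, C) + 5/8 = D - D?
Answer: 7*sqrt(5)/6 ≈ 2.6087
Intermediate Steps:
t(D, C) = -5/8 (t(D, C) = -5/8 + (D - D) = -5/8 + 0 = -5/8)
I(B) = B**3*(5 + B)/3 (I(B) = ((B*B**2)*(B + 5))/3 = (B**3*(5 + B))/3 = B**3*(5 + B)/3)
y(d, G) = sqrt(2 + d)/3 (y(d, G) = sqrt((1/3)*1**3*(5 + 1) + d)/3 = sqrt((1/3)*1*6 + d)/3 = sqrt(2 + d)/3)
(1 + t(4, -3)*(-4))*y(k(3), -30) = (1 - 5/8*(-4))*(sqrt(2 + 3)/3) = (1 + 5/2)*(sqrt(5)/3) = 7*(sqrt(5)/3)/2 = 7*sqrt(5)/6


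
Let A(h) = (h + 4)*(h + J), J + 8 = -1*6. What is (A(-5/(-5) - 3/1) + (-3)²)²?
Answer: 529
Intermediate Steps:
J = -14 (J = -8 - 1*6 = -8 - 6 = -14)
A(h) = (-14 + h)*(4 + h) (A(h) = (h + 4)*(h - 14) = (4 + h)*(-14 + h) = (-14 + h)*(4 + h))
(A(-5/(-5) - 3/1) + (-3)²)² = ((-56 + (-5/(-5) - 3/1)² - 10*(-5/(-5) - 3/1)) + (-3)²)² = ((-56 + (-5*(-⅕) - 3*1)² - 10*(-5*(-⅕) - 3*1)) + 9)² = ((-56 + (1 - 3)² - 10*(1 - 3)) + 9)² = ((-56 + (-2)² - 10*(-2)) + 9)² = ((-56 + 4 + 20) + 9)² = (-32 + 9)² = (-23)² = 529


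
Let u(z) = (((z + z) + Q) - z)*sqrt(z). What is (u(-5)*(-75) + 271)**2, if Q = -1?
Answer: -939059 + 243900*I*sqrt(5) ≈ -9.3906e+5 + 5.4538e+5*I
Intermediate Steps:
u(z) = sqrt(z)*(-1 + z) (u(z) = (((z + z) - 1) - z)*sqrt(z) = ((2*z - 1) - z)*sqrt(z) = ((-1 + 2*z) - z)*sqrt(z) = (-1 + z)*sqrt(z) = sqrt(z)*(-1 + z))
(u(-5)*(-75) + 271)**2 = ((sqrt(-5)*(-1 - 5))*(-75) + 271)**2 = (((I*sqrt(5))*(-6))*(-75) + 271)**2 = (-6*I*sqrt(5)*(-75) + 271)**2 = (450*I*sqrt(5) + 271)**2 = (271 + 450*I*sqrt(5))**2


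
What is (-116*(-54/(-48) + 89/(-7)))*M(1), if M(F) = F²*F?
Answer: 18821/14 ≈ 1344.4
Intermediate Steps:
M(F) = F³
(-116*(-54/(-48) + 89/(-7)))*M(1) = -116*(-54/(-48) + 89/(-7))*1³ = -116*(-54*(-1/48) + 89*(-⅐))*1 = -116*(9/8 - 89/7)*1 = -116*(-649/56)*1 = (18821/14)*1 = 18821/14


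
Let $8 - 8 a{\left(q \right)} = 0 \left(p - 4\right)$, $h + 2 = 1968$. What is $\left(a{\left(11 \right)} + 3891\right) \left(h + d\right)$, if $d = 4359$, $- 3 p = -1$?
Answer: $24616900$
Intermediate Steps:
$p = \frac{1}{3}$ ($p = \left(- \frac{1}{3}\right) \left(-1\right) = \frac{1}{3} \approx 0.33333$)
$h = 1966$ ($h = -2 + 1968 = 1966$)
$a{\left(q \right)} = 1$ ($a{\left(q \right)} = 1 - \frac{0 \left(\frac{1}{3} - 4\right)}{8} = 1 - \frac{0 \left(- \frac{11}{3}\right)}{8} = 1 - 0 = 1 + 0 = 1$)
$\left(a{\left(11 \right)} + 3891\right) \left(h + d\right) = \left(1 + 3891\right) \left(1966 + 4359\right) = 3892 \cdot 6325 = 24616900$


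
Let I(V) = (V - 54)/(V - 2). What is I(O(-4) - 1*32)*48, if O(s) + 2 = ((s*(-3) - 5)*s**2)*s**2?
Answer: 20448/439 ≈ 46.579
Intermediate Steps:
O(s) = -2 + s**4*(-5 - 3*s) (O(s) = -2 + ((s*(-3) - 5)*s**2)*s**2 = -2 + ((-3*s - 5)*s**2)*s**2 = -2 + ((-5 - 3*s)*s**2)*s**2 = -2 + (s**2*(-5 - 3*s))*s**2 = -2 + s**4*(-5 - 3*s))
I(V) = (-54 + V)/(-2 + V)
I(O(-4) - 1*32)*48 = ((-54 + ((-2 - 5*(-4)**4 - 3*(-4)**5) - 1*32))/(-2 + ((-2 - 5*(-4)**4 - 3*(-4)**5) - 1*32)))*48 = ((-54 + ((-2 - 5*256 - 3*(-1024)) - 32))/(-2 + ((-2 - 5*256 - 3*(-1024)) - 32)))*48 = ((-54 + ((-2 - 1280 + 3072) - 32))/(-2 + ((-2 - 1280 + 3072) - 32)))*48 = ((-54 + (1790 - 32))/(-2 + (1790 - 32)))*48 = ((-54 + 1758)/(-2 + 1758))*48 = (1704/1756)*48 = ((1/1756)*1704)*48 = (426/439)*48 = 20448/439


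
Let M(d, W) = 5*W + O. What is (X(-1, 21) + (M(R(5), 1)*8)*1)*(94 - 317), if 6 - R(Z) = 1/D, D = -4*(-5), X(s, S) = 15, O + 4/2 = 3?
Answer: -14049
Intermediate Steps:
O = 1 (O = -2 + 3 = 1)
D = 20
R(Z) = 119/20 (R(Z) = 6 - 1/20 = 119/20)
M(d, W) = 1 + 5*W (M(d, W) = 5*W + 1 = 1 + 5*W)
(X(-1, 21) + (M(R(5), 1)*8)*1)*(94 - 317) = (15 + ((1 + 5*1)*8)*1)*(94 - 317) = (15 + ((1 + 5)*8)*1)*(-223) = (15 + (6*8)*1)*(-223) = (15 + 48*1)*(-223) = (15 + 48)*(-223) = 63*(-223) = -14049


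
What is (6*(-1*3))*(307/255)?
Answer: -1842/85 ≈ -21.671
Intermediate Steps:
(6*(-1*3))*(307/255) = (6*(-3))*(307*(1/255)) = -18*307/255 = -1842/85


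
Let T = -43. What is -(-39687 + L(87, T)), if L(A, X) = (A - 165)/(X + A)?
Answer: 873153/22 ≈ 39689.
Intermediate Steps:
L(A, X) = (-165 + A)/(A + X)
-(-39687 + L(87, T)) = -(-39687 + (-165 + 87)/(87 - 43)) = -(-39687 - 78/44) = -(-39687 + (1/44)*(-78)) = -(-39687 - 39/22) = -1*(-873153/22) = 873153/22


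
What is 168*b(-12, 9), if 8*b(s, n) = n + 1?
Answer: 210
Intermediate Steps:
b(s, n) = 1/8 + n/8 (b(s, n) = (n + 1)/8 = (1 + n)/8 = 1/8 + n/8)
168*b(-12, 9) = 168*(1/8 + (1/8)*9) = 168*(1/8 + 9/8) = 168*(5/4) = 210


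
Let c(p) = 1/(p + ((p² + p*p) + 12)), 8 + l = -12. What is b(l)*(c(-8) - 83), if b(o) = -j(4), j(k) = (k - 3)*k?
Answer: 10955/33 ≈ 331.97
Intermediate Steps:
l = -20 (l = -8 - 12 = -20)
j(k) = k*(-3 + k) (j(k) = (-3 + k)*k = k*(-3 + k))
c(p) = 1/(12 + p + 2*p²) (c(p) = 1/(p + ((p² + p²) + 12)) = 1/(p + (2*p² + 12)) = 1/(p + (12 + 2*p²)) = 1/(12 + p + 2*p²))
b(o) = -4 (b(o) = -4*(-3 + 4) = -4)
b(l)*(c(-8) - 83) = -4*(1/(12 - 8 + 2*(-8)²) - 83) = -4*(1/(12 - 8 + 2*64) - 83) = -4*(1/(12 - 8 + 128) - 83) = -4*(1/132 - 83) = -4*(-10955/132) = 10955/33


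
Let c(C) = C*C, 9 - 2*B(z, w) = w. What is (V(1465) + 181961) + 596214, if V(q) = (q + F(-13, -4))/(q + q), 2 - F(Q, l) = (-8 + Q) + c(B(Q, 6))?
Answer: 9120216943/11720 ≈ 7.7818e+5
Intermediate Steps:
B(z, w) = 9/2 - w/2
c(C) = C²
F(Q, l) = 31/4 - Q (F(Q, l) = 2 - ((-8 + Q) + (9/2 - ½*6)²) = 2 - ((-8 + Q) + (9/2 - 3)²) = 2 - ((-8 + Q) + (3/2)²) = 2 - ((-8 + Q) + 9/4) = 2 - (-23/4 + Q) = 2 + (23/4 - Q) = 31/4 - Q)
V(q) = (83/4 + q)/(2*q) (V(q) = (q + (31/4 - 1*(-13)))/(q + q) = (q + (31/4 + 13))/((2*q)) = (q + 83/4)*(1/(2*q)) = (83/4 + q)*(1/(2*q)) = (83/4 + q)/(2*q))
(V(1465) + 181961) + 596214 = ((⅛)*(83 + 4*1465)/1465 + 181961) + 596214 = ((⅛)*(1/1465)*(83 + 5860) + 181961) + 596214 = ((⅛)*(1/1465)*5943 + 181961) + 596214 = (5943/11720 + 181961) + 596214 = 2132588863/11720 + 596214 = 9120216943/11720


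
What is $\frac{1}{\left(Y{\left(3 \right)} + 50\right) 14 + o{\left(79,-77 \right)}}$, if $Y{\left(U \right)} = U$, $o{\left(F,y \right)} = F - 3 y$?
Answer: $\frac{1}{1052} \approx 0.00095057$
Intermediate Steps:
$\frac{1}{\left(Y{\left(3 \right)} + 50\right) 14 + o{\left(79,-77 \right)}} = \frac{1}{\left(3 + 50\right) 14 + \left(79 - -231\right)} = \frac{1}{53 \cdot 14 + \left(79 + 231\right)} = \frac{1}{742 + 310} = \frac{1}{1052}$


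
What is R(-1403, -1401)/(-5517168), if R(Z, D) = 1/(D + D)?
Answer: 1/15459104736 ≈ 6.4687e-11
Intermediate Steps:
R(Z, D) = 1/(2*D)
R(-1403, -1401)/(-5517168) = ((½)/(-1401))/(-5517168) = ((½)*(-1/1401))*(-1/5517168) = -1/2802*(-1/5517168) = 1/15459104736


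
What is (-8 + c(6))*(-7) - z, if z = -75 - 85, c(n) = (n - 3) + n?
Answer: 153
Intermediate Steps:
c(n) = -3 + 2*n (c(n) = (-3 + n) + n = -3 + 2*n)
z = -160
(-8 + c(6))*(-7) - z = (-8 + (-3 + 2*6))*(-7) - 1*(-160) = (-8 + (-3 + 12))*(-7) + 160 = (-8 + 9)*(-7) + 160 = 1*(-7) + 160 = -7 + 160 = 153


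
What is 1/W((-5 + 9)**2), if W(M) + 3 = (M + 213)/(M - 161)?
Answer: -145/664 ≈ -0.21837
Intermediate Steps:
W(M) = -3 + (213 + M)/(-161 + M) (W(M) = -3 + (M + 213)/(M - 161) = -3 + (213 + M)/(-161 + M))
1/W((-5 + 9)**2) = 1/(2*(348 - (-5 + 9)**2)/(-161 + (-5 + 9)**2)) = 1/(2*(348 - 1*4**2)/(-161 + 4**2)) = 1/(2*(348 - 1*16)/(-161 + 16)) = 1/(2*(348 - 16)/(-145)) = 1/(2*(-1/145)*332) = 1/(-664/145) = -145/664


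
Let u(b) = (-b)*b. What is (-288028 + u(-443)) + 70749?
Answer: -413528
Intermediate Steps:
u(b) = -b**2
(-288028 + u(-443)) + 70749 = (-288028 - 1*(-443)**2) + 70749 = (-288028 - 1*196249) + 70749 = (-288028 - 196249) + 70749 = -484277 + 70749 = -413528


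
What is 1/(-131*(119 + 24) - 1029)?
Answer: -1/19762 ≈ -5.0602e-5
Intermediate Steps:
1/(-131*(119 + 24) - 1029) = 1/(-131*143 - 1029) = 1/(-18733 - 1029) = 1/(-19762) = -1/19762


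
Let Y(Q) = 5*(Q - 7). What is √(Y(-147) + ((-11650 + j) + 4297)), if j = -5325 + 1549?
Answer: I*√11899 ≈ 109.08*I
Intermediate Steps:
Y(Q) = -35 + 5*Q (Y(Q) = 5*(-7 + Q) = -35 + 5*Q)
j = -3776
√(Y(-147) + ((-11650 + j) + 4297)) = √((-35 + 5*(-147)) + ((-11650 - 3776) + 4297)) = √((-35 - 735) + (-15426 + 4297)) = √(-770 - 11129) = √(-11899) = I*√11899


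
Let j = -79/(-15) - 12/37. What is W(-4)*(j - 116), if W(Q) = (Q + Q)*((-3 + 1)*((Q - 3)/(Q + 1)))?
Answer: -6903344/1665 ≈ -4146.2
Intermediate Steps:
j = 2743/555 (j = -79*(-1/15) - 12*1/37 = 79/15 - 12/37 = 2743/555 ≈ 4.9423)
W(Q) = -4*Q*(-3 + Q)/(1 + Q) (W(Q) = (2*Q)*(-2*(-3 + Q)/(1 + Q)) = -4*Q*(-3 + Q)/(1 + Q))
W(-4)*(j - 116) = (4*(-4)*(3 - 1*(-4))/(1 - 4))*(2743/555 - 116) = (4*(-4)*(3 + 4)/(-3))*(-61637/555) = (4*(-4)*(-1/3)*7)*(-61637/555) = (112/3)*(-61637/555) = -6903344/1665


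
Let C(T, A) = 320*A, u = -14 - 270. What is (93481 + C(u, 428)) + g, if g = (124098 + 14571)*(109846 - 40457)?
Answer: 9622333682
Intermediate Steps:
g = 9622103241 (g = 138669*69389 = 9622103241)
u = -284
(93481 + C(u, 428)) + g = (93481 + 320*428) + 9622103241 = (93481 + 136960) + 9622103241 = 230441 + 9622103241 = 9622333682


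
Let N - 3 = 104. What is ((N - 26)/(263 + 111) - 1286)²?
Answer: 231248459689/139876 ≈ 1.6532e+6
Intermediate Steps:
N = 107 (N = 3 + 104 = 107)
((N - 26)/(263 + 111) - 1286)² = ((107 - 26)/(263 + 111) - 1286)² = (81/374 - 1286)² = (-480883/374)² = 231248459689/139876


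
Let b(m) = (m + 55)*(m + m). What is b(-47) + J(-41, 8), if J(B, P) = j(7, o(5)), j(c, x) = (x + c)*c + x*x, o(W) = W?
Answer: -643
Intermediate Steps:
b(m) = 2*m*(55 + m) (b(m) = (55 + m)*(2*m) = 2*m*(55 + m))
j(c, x) = x² + c*(c + x) (j(c, x) = (c + x)*c + x² = c*(c + x) + x² = x² + c*(c + x))
J(B, P) = 109 (J(B, P) = 7² + 5² + 7*5 = 49 + 25 + 35 = 109)
b(-47) + J(-41, 8) = 2*(-47)*(55 - 47) + 109 = 2*(-47)*8 + 109 = -752 + 109 = -643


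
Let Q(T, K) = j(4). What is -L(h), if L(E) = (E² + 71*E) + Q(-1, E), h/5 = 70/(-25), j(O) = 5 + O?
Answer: 789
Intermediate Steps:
Q(T, K) = 9 (Q(T, K) = 5 + 4 = 9)
h = -14 (h = 5*(70/(-25)) = 5*(70*(-1/25)) = 5*(-14/5) = -14)
L(E) = 9 + E² + 71*E (L(E) = (E² + 71*E) + 9 = 9 + E² + 71*E)
-L(h) = -(9 + (-14)² + 71*(-14)) = -(9 + 196 - 994) = -1*(-789) = 789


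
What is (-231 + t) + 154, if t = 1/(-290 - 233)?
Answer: -40272/523 ≈ -77.002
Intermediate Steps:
t = -1/523 (t = 1/(-523) = -1/523 ≈ -0.0019120)
(-231 + t) + 154 = (-231 - 1/523) + 154 = -120814/523 + 154 = -40272/523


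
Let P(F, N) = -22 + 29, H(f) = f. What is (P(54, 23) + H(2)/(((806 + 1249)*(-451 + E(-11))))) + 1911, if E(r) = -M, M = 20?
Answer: 1856441788/967905 ≈ 1918.0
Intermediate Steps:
E(r) = -20 (E(r) = -1*20 = -20)
P(F, N) = 7
(P(54, 23) + H(2)/(((806 + 1249)*(-451 + E(-11))))) + 1911 = (7 + 2/(((806 + 1249)*(-451 - 20)))) + 1911 = (7 + 2/((2055*(-471)))) + 1911 = (7 + 2/(-967905)) + 1911 = (7 + 2*(-1/967905)) + 1911 = (7 - 2/967905) + 1911 = 6775333/967905 + 1911 = 1856441788/967905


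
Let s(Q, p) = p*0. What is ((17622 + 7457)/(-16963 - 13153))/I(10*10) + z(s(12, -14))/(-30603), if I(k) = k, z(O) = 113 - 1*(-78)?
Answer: -1342708237/92163994800 ≈ -0.014569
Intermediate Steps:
s(Q, p) = 0
z(O) = 191 (z(O) = 113 + 78 = 191)
((17622 + 7457)/(-16963 - 13153))/I(10*10) + z(s(12, -14))/(-30603) = ((17622 + 7457)/(-16963 - 13153))/((10*10)) + 191/(-30603) = (25079/(-30116))/100 + 191*(-1/30603) = (25079*(-1/30116))*(1/100) - 191/30603 = -25079/30116*1/100 - 191/30603 = -25079/3011600 - 191/30603 = -1342708237/92163994800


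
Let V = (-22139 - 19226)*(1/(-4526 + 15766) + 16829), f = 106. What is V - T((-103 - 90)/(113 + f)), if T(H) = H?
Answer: -342713934252443/492312 ≈ -6.9613e+8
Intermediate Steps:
V = -1564903811353/2248 (V = -41365*(1/11240 + 16829) = -41365*189157961/11240 = -1564903811353/2248 ≈ -6.9613e+8)
V - T((-103 - 90)/(113 + f)) = -1564903811353/2248 - (-103 - 90)/(113 + 106) = -1564903811353/2248 - (-193)/219 = -1564903811353/2248 - 1*(-193/219) = -1564903811353/2248 + 193/219 = -342713934252443/492312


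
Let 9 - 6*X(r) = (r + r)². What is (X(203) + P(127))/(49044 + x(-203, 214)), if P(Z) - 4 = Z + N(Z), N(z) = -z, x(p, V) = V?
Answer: -164803/295548 ≈ -0.55762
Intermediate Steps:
P(Z) = 4 (P(Z) = 4 + (Z - Z) = 4 + 0 = 4)
X(r) = 3/2 - 2*r²/3 (X(r) = 3/2 - (r + r)²/6 = 3/2 - 4*r²/6 = 3/2 - 2*r²/3)
(X(203) + P(127))/(49044 + x(-203, 214)) = ((3/2 - ⅔*203²) + 4)/(49044 + 214) = ((3/2 - ⅔*41209) + 4)/49258 = ((3/2 - 82418/3) + 4)*(1/49258) = (-164827/6 + 4)*(1/49258) = -164803/6*1/49258 = -164803/295548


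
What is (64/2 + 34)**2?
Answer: 4356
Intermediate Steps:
(64/2 + 34)**2 = (64*(1/2) + 34)**2 = (32 + 34)**2 = 66**2 = 4356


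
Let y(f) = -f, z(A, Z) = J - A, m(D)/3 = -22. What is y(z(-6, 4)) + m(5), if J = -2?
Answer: -70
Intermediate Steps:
m(D) = -66 (m(D) = 3*(-22) = -66)
z(A, Z) = -2 - A
y(z(-6, 4)) + m(5) = -(-2 - 1*(-6)) - 66 = -(-2 + 6) - 66 = -1*4 - 66 = -4 - 66 = -70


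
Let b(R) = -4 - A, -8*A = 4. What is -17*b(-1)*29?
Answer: 3451/2 ≈ 1725.5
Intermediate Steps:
A = -½ (A = -⅛*4 = -½ ≈ -0.50000)
b(R) = -7/2 (b(R) = -4 - 1*(-½) = -4 + ½ = -7/2)
-17*b(-1)*29 = -17*(-7/2)*29 = (119/2)*29 = 3451/2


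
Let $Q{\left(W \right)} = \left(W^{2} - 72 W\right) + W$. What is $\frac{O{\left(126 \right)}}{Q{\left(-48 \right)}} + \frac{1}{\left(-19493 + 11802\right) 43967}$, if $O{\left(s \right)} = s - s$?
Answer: $- \frac{1}{338150197} \approx -2.9573 \cdot 10^{-9}$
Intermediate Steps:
$O{\left(s \right)} = 0$
$Q{\left(W \right)} = W^{2} - 71 W$
$\frac{O{\left(126 \right)}}{Q{\left(-48 \right)}} + \frac{1}{\left(-19493 + 11802\right) 43967} = \frac{0}{\left(-48\right) \left(-71 - 48\right)} + \frac{1}{\left(-19493 + 11802\right) 43967} = \frac{0}{\left(-48\right) \left(-119\right)} + \frac{1}{-7691} \cdot \frac{1}{43967} = \frac{0}{5712} - \frac{1}{338150197} = 0 \cdot \frac{1}{5712} - \frac{1}{338150197} = 0 - \frac{1}{338150197} = - \frac{1}{338150197}$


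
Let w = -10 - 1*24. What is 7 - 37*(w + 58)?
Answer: -881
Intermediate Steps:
w = -34 (w = -10 - 24 = -34)
7 - 37*(w + 58) = 7 - 37*(-34 + 58) = 7 - 37*24 = 7 - 888 = -881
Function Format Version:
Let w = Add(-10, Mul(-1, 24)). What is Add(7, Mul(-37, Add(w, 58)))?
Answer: -881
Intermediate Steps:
w = -34 (w = Add(-10, -24) = -34)
Add(7, Mul(-37, Add(w, 58))) = Add(7, Mul(-37, Add(-34, 58))) = Add(7, Mul(-37, 24)) = Add(7, -888) = -881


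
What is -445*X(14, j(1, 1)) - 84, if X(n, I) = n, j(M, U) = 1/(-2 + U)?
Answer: -6314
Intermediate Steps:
-445*X(14, j(1, 1)) - 84 = -445*14 - 84 = -6230 - 84 = -6314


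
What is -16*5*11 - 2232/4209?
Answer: -1235384/1403 ≈ -880.53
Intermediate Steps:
-16*5*11 - 2232/4209 = -80*11 - 2232*1/4209 = -880 - 744/1403 = -1235384/1403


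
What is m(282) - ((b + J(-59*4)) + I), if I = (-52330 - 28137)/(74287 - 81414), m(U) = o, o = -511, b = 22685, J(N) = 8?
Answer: -165455375/7127 ≈ -23215.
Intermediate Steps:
m(U) = -511
I = 80467/7127 (I = -80467/(-7127) = -80467*(-1/7127) = 80467/7127 ≈ 11.290)
m(282) - ((b + J(-59*4)) + I) = -511 - ((22685 + 8) + 80467/7127) = -511 - (22693 + 80467/7127) = -511 - 1*161813478/7127 = -511 - 161813478/7127 = -165455375/7127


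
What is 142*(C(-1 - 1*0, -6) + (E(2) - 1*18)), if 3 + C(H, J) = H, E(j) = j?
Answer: -2840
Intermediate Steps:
C(H, J) = -3 + H
142*(C(-1 - 1*0, -6) + (E(2) - 1*18)) = 142*((-3 + (-1 - 1*0)) + (2 - 1*18)) = 142*((-3 + (-1 + 0)) + (2 - 18)) = 142*((-3 - 1) - 16) = 142*(-4 - 16) = 142*(-20) = -2840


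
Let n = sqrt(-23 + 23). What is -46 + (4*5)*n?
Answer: -46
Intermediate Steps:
n = 0 (n = sqrt(0) = 0)
-46 + (4*5)*n = -46 + (4*5)*0 = -46 + 20*0 = -46 + 0 = -46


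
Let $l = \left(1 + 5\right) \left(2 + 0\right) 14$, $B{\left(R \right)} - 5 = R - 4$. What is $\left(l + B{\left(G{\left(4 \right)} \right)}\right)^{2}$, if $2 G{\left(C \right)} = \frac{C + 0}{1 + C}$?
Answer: $\frac{717409}{25} \approx 28696.0$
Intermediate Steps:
$G{\left(C \right)} = \frac{C}{2 \left(1 + C\right)}$ ($G{\left(C \right)} = \frac{\left(C + 0\right) \frac{1}{1 + C}}{2} = \frac{C \frac{1}{1 + C}}{2} = \frac{C}{2 \left(1 + C\right)}$)
$B{\left(R \right)} = 1 + R$ ($B{\left(R \right)} = 5 + \left(R - 4\right) = 5 + \left(-4 + R\right) = 1 + R$)
$l = 168$ ($l = 6 \cdot 2 \cdot 14 = 12 \cdot 14 = 168$)
$\left(l + B{\left(G{\left(4 \right)} \right)}\right)^{2} = \left(168 + \left(1 + \frac{1}{2} \cdot 4 \frac{1}{1 + 4}\right)\right)^{2} = \left(168 + \left(1 + \frac{1}{2} \cdot 4 \cdot \frac{1}{5}\right)\right)^{2} = \left(168 + \left(1 + \frac{2}{5}\right)\right)^{2} = \left(168 + \frac{7}{5}\right)^{2} = \left(\frac{847}{5}\right)^{2} = \frac{717409}{25}$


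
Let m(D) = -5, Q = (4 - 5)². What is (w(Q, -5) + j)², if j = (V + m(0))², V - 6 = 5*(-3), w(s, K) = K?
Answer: 36481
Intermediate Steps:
Q = 1 (Q = (-1)² = 1)
V = -9 (V = 6 + 5*(-3) = 6 - 15 = -9)
j = 196 (j = (-9 - 5)² = (-14)² = 196)
(w(Q, -5) + j)² = (-5 + 196)² = 191² = 36481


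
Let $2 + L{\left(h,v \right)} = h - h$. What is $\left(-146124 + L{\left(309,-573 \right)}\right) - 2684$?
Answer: $-148810$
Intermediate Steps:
$L{\left(h,v \right)} = -2$ ($L{\left(h,v \right)} = -2 + \left(h - h\right) = -2 + 0 = -2$)
$\left(-146124 + L{\left(309,-573 \right)}\right) - 2684 = \left(-146124 - 2\right) - 2684 = -146126 - 2684 = -148810$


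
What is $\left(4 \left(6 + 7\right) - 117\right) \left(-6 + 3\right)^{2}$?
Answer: $-585$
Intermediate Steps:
$\left(4 \left(6 + 7\right) - 117\right) \left(-6 + 3\right)^{2} = \left(4 \cdot 13 - 117\right) \left(-3\right)^{2} = \left(52 - 117\right) 9 = \left(-65\right) 9 = -585$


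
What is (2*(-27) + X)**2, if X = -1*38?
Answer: 8464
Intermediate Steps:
X = -38
(2*(-27) + X)**2 = (2*(-27) - 38)**2 = (-54 - 38)**2 = (-92)**2 = 8464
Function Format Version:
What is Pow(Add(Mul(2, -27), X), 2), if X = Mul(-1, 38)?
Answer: 8464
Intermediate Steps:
X = -38
Pow(Add(Mul(2, -27), X), 2) = Pow(Add(Mul(2, -27), -38), 2) = Pow(Add(-54, -38), 2) = Pow(-92, 2) = 8464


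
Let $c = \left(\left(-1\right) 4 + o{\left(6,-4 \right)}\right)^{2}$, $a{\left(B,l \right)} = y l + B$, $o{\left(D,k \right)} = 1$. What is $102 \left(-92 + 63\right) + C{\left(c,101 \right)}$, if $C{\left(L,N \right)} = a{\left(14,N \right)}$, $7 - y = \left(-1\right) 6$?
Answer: $-1631$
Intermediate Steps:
$y = 13$ ($y = 7 - \left(-1\right) 6 = 7 - -6 = 7 + 6 = 13$)
$a{\left(B,l \right)} = B + 13 l$ ($a{\left(B,l \right)} = 13 l + B = B + 13 l$)
$c = 9$ ($c = \left(\left(-1\right) 4 + 1\right)^{2} = \left(-4 + 1\right)^{2} = \left(-3\right)^{2} = 9$)
$C{\left(L,N \right)} = 14 + 13 N$
$102 \left(-92 + 63\right) + C{\left(c,101 \right)} = 102 \left(-92 + 63\right) + \left(14 + 13 \cdot 101\right) = 102 \left(-29\right) + \left(14 + 1313\right) = -2958 + 1327 = -1631$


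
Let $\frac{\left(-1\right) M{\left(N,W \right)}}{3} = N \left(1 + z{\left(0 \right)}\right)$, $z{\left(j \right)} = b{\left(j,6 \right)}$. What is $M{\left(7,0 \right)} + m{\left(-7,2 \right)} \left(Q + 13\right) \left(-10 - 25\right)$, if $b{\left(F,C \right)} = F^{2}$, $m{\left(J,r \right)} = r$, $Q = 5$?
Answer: $-1281$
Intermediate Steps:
$z{\left(j \right)} = j^{2}$
$M{\left(N,W \right)} = - 3 N$ ($M{\left(N,W \right)} = - 3 N \left(1 + 0^{2}\right) = - 3 N \left(1 + 0\right) = - 3 N 1 = - 3 N$)
$M{\left(7,0 \right)} + m{\left(-7,2 \right)} \left(Q + 13\right) \left(-10 - 25\right) = \left(-3\right) 7 + 2 \left(5 + 13\right) \left(-10 - 25\right) = -21 + 2 \cdot 18 \left(-35\right) = -21 + 2 \left(-630\right) = -21 - 1260 = -1281$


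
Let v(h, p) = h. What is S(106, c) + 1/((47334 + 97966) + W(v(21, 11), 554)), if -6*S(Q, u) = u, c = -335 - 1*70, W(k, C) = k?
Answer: 19618337/290642 ≈ 67.500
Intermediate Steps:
c = -405 (c = -335 - 70 = -405)
S(Q, u) = -u/6
S(106, c) + 1/((47334 + 97966) + W(v(21, 11), 554)) = -⅙*(-405) + 1/((47334 + 97966) + 21) = 135/2 + 1/(145300 + 21) = 135/2 + 1/145321 = 19618337/290642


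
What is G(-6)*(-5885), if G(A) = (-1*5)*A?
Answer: -176550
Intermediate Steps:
G(A) = -5*A
G(-6)*(-5885) = -5*(-6)*(-5885) = 30*(-5885) = -176550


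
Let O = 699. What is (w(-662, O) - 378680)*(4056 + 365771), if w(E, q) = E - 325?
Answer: -140411107609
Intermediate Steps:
w(E, q) = -325 + E
(w(-662, O) - 378680)*(4056 + 365771) = ((-325 - 662) - 378680)*(4056 + 365771) = (-987 - 378680)*369827 = -379667*369827 = -140411107609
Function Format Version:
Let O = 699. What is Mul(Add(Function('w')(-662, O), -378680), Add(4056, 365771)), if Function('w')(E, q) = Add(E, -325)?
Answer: -140411107609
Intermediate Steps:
Function('w')(E, q) = Add(-325, E)
Mul(Add(Function('w')(-662, O), -378680), Add(4056, 365771)) = Mul(Add(Add(-325, -662), -378680), Add(4056, 365771)) = Mul(Add(-987, -378680), 369827) = Mul(-379667, 369827) = -140411107609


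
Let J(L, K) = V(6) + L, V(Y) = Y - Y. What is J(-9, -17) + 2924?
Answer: 2915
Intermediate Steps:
V(Y) = 0
J(L, K) = L (J(L, K) = 0 + L = L)
J(-9, -17) + 2924 = -9 + 2924 = 2915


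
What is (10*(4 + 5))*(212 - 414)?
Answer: -18180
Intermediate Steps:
(10*(4 + 5))*(212 - 414) = (10*9)*(-202) = 90*(-202) = -18180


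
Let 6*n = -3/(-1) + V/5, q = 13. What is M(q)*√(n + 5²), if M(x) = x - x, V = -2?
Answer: 0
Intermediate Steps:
n = 13/30 (n = (-3/(-1) - 2/5)/6 = (-3*(-1) - 2*⅕)/6 = (3 - ⅖)/6 = (⅙)*(13/5) = 13/30 ≈ 0.43333)
M(x) = 0
M(q)*√(n + 5²) = 0*√(13/30 + 5²) = 0*√(13/30 + 25) = 0*√(763/30) = 0*(√22890/30) = 0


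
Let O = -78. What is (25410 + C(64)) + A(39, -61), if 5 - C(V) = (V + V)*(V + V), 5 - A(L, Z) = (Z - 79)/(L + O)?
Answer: 352264/39 ≈ 9032.4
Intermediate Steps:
A(L, Z) = 5 - (-79 + Z)/(-78 + L) (A(L, Z) = 5 - (Z - 79)/(L - 78) = 5 - (-79 + Z)/(-78 + L))
C(V) = 5 - 4*V**2 (C(V) = 5 - (V + V)*(V + V) = 5 - 2*V*2*V = 5 - 4*V**2)
(25410 + C(64)) + A(39, -61) = (25410 + (5 - 4*64**2)) + (-311 - 1*(-61) + 5*39)/(-78 + 39) = (25410 + (5 - 4*4096)) + (-311 + 61 + 195)/(-39) = (25410 + (5 - 16384)) - 1/39*(-55) = (25410 - 16379) + 55/39 = 9031 + 55/39 = 352264/39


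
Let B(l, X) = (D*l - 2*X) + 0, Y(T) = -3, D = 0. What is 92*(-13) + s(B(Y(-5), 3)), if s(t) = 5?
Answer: -1191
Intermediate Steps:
B(l, X) = -2*X (B(l, X) = (0*l - 2*X) + 0 = (0 - 2*X) + 0 = -2*X + 0 = -2*X)
92*(-13) + s(B(Y(-5), 3)) = 92*(-13) + 5 = -1196 + 5 = -1191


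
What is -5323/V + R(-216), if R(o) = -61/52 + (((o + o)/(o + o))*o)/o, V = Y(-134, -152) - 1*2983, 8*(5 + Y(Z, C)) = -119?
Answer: 1998161/1249196 ≈ 1.5996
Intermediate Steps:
Y(Z, C) = -159/8 (Y(Z, C) = -5 + (1/8)*(-119) = -5 - 119/8 = -159/8)
V = -24023/8 (V = -159/8 - 1*2983 = -159/8 - 2983 = -24023/8 ≈ -3002.9)
R(o) = -9/52 (R(o) = -61*1/52 + (((2*o)/((2*o)))*o)/o = -61/52 + (((2*o)*(1/(2*o)))*o)/o = -61/52 + (1*o)/o = -61/52 + o/o = -61/52 + 1 = -9/52)
-5323/V + R(-216) = -5323/(-24023/8) - 9/52 = -5323*(-8/24023) - 9/52 = 42584/24023 - 9/52 = 1998161/1249196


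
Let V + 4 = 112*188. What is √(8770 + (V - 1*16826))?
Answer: 114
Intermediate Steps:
V = 21052 (V = -4 + 112*188 = -4 + 21056 = 21052)
√(8770 + (V - 1*16826)) = √(8770 + (21052 - 1*16826)) = √(8770 + (21052 - 16826)) = √(8770 + 4226) = √12996 = 114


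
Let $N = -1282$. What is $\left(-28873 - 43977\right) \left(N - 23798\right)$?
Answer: $1827078000$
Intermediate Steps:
$\left(-28873 - 43977\right) \left(N - 23798\right) = \left(-28873 - 43977\right) \left(-1282 - 23798\right) = \left(-72850\right) \left(-25080\right) = 1827078000$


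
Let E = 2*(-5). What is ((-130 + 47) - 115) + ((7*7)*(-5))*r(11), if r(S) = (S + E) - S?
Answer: 2252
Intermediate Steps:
E = -10
r(S) = -10 (r(S) = (S - 10) - S = (-10 + S) - S = -10)
((-130 + 47) - 115) + ((7*7)*(-5))*r(11) = ((-130 + 47) - 115) + ((7*7)*(-5))*(-10) = (-83 - 115) + (49*(-5))*(-10) = -198 - 245*(-10) = -198 + 2450 = 2252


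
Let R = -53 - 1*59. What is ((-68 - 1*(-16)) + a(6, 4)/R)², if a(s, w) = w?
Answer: 2122849/784 ≈ 2707.7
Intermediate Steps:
R = -112 (R = -53 - 59 = -112)
((-68 - 1*(-16)) + a(6, 4)/R)² = ((-68 - 1*(-16)) + 4/(-112))² = ((-68 + 16) + 4*(-1/112))² = (-52 - 1/28)² = (-1457/28)² = 2122849/784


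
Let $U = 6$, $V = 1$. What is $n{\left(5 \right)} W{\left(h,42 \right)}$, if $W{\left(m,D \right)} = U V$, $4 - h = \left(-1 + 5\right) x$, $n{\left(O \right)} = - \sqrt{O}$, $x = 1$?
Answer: $- 6 \sqrt{5} \approx -13.416$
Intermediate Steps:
$h = 0$ ($h = 4 - \left(-1 + 5\right) 1 = 4 - 4 \cdot 1 = 4 - 4 = 0$)
$W{\left(m,D \right)} = 6$ ($W{\left(m,D \right)} = 6 \cdot 1 = 6$)
$n{\left(5 \right)} W{\left(h,42 \right)} = - \sqrt{5} \cdot 6 = - 6 \sqrt{5}$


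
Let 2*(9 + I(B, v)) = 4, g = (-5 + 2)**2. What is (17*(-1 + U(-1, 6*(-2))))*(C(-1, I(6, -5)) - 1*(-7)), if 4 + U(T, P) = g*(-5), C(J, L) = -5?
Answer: -1700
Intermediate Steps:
g = 9 (g = (-3)**2 = 9)
I(B, v) = -7 (I(B, v) = -9 + (1/2)*4 = -9 + 2 = -7)
U(T, P) = -49 (U(T, P) = -4 + 9*(-5) = -4 - 45 = -49)
(17*(-1 + U(-1, 6*(-2))))*(C(-1, I(6, -5)) - 1*(-7)) = (17*(-1 - 49))*(-5 - 1*(-7)) = (17*(-50))*(-5 + 7) = -850*2 = -1700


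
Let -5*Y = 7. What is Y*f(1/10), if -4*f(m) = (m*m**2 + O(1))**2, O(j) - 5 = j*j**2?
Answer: 252084007/20000000 ≈ 12.604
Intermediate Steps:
Y = -7/5 (Y = -1/5*7 = -7/5 ≈ -1.4000)
O(j) = 5 + j**3 (O(j) = 5 + j*j**2 = 5 + j**3)
f(m) = -(6 + m**3)**2/4 (f(m) = -(m*m**2 + (5 + 1**3))**2/4 = -(m**3 + (5 + 1))**2/4 = -(m**3 + 6)**2/4 = -(6 + m**3)**2/4)
Y*f(1/10) = -(-7)*(6 + (1/10)**3)**2/20 = -(-7)*(6 + 1/1000)**2/20 = -(-7)*(6001/1000)**2/20 = -(-7)*36012001/(20*1000000) = -7/5*(-36012001/4000000) = 252084007/20000000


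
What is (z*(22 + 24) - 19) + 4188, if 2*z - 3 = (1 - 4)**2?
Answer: 4445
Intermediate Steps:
z = 6 (z = 3/2 + (1 - 4)**2/2 = 3/2 + (1/2)*(-3)**2 = 3/2 + (1/2)*9 = 3/2 + 9/2 = 6)
(z*(22 + 24) - 19) + 4188 = (6*(22 + 24) - 19) + 4188 = (6*46 - 19) + 4188 = (276 - 19) + 4188 = 257 + 4188 = 4445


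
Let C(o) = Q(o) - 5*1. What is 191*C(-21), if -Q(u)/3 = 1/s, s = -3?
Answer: -764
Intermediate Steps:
Q(u) = 1 (Q(u) = -3/(-3) = -3*(-⅓) = 1)
C(o) = -4 (C(o) = 1 - 5*1 = 1 - 5 = -4)
191*C(-21) = 191*(-4) = -764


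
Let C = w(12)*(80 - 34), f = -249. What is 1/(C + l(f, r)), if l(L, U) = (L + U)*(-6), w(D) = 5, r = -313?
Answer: 1/3602 ≈ 0.00027762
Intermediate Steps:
C = 230 (C = 5*(80 - 34) = 5*46 = 230)
l(L, U) = -6*L - 6*U
1/(C + l(f, r)) = 1/(230 + (-6*(-249) - 6*(-313))) = 1/(230 + (1494 + 1878)) = 1/(230 + 3372) = 1/3602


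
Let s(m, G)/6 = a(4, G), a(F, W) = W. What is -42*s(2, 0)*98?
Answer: 0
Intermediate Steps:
s(m, G) = 6*G
-42*s(2, 0)*98 = -252*0*98 = -42*0*98 = 0*98 = 0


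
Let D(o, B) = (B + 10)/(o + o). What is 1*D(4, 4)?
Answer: 7/4 ≈ 1.7500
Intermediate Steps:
D(o, B) = (10 + B)/(2*o) (D(o, B) = (10 + B)/((2*o)) = (10 + B)*(1/(2*o)) = (10 + B)/(2*o))
1*D(4, 4) = 1*((½)*(10 + 4)/4) = 1*((½)*(¼)*14) = 1*(7/4) = 7/4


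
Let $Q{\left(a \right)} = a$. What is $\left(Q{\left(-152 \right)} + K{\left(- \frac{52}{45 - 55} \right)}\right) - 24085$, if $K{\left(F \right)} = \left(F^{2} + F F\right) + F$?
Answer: $- \frac{604443}{25} \approx -24178.0$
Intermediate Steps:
$K{\left(F \right)} = F + 2 F^{2}$ ($K{\left(F \right)} = \left(F^{2} + F^{2}\right) + F = 2 F^{2} + F = F + 2 F^{2}$)
$\left(Q{\left(-152 \right)} + K{\left(- \frac{52}{45 - 55} \right)}\right) - 24085 = \left(-152 + - \frac{52}{45 - 55} \left(1 + 2 \left(- \frac{52}{45 - 55}\right)\right)\right) - 24085 = \left(-152 + - \frac{52}{-10} \left(1 + 2 \left(- \frac{52}{-10}\right)\right)\right) - 24085 = \left(-152 + \left(-52\right) \left(- \frac{1}{10}\right) \left(1 + 2 \left(\left(-52\right) \left(- \frac{1}{10}\right)\right)\right)\right) - 24085 = \left(-152 + \frac{26 \left(1 + 2 \cdot \frac{26}{5}\right)}{5}\right) - 24085 = \left(-152 + \frac{26 \left(1 + \frac{52}{5}\right)}{5}\right) - 24085 = \left(-152 + \frac{26}{5} \cdot \frac{57}{5}\right) - 24085 = \left(-152 + \frac{1482}{25}\right) - 24085 = - \frac{2318}{25} - 24085 = - \frac{604443}{25}$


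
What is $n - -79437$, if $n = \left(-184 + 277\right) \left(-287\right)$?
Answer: $52746$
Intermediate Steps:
$n = -26691$ ($n = 93 \left(-287\right) = -26691$)
$n - -79437 = -26691 - -79437 = -26691 + 79437 = 52746$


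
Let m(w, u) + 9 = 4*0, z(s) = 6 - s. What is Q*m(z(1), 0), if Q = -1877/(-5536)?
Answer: -16893/5536 ≈ -3.0515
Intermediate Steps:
m(w, u) = -9 (m(w, u) = -9 + 4*0 = -9 + 0 = -9)
Q = 1877/5536 (Q = -1877*(-1/5536) = 1877/5536 ≈ 0.33905)
Q*m(z(1), 0) = (1877/5536)*(-9) = -16893/5536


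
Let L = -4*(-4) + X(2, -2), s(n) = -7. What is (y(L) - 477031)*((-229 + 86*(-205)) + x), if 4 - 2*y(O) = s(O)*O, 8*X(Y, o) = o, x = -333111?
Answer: 669614083635/4 ≈ 1.6740e+11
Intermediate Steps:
X(Y, o) = o/8
L = 63/4 (L = -4*(-4) + (⅛)*(-2) = 16 - ¼ = 63/4 ≈ 15.750)
y(O) = 2 + 7*O/2 (y(O) = 2 - (-7)*O/2 = 2 + 7*O/2)
(y(L) - 477031)*((-229 + 86*(-205)) + x) = ((2 + (7/2)*(63/4)) - 477031)*((-229 + 86*(-205)) - 333111) = ((2 + 441/8) - 477031)*((-229 - 17630) - 333111) = (457/8 - 477031)*(-17859 - 333111) = -3815791/8*(-350970) = 669614083635/4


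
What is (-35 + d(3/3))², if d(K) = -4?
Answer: 1521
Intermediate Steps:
(-35 + d(3/3))² = (-35 - 4)² = (-39)² = 1521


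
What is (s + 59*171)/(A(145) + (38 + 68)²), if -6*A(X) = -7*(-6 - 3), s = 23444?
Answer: 67066/22451 ≈ 2.9872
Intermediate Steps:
A(X) = -21/2 (A(X) = -(-7)*(-6 - 3)/6 = -(-7)*(-9)/6 = -⅙*63 = -21/2)
(s + 59*171)/(A(145) + (38 + 68)²) = (23444 + 59*171)/(-21/2 + (38 + 68)²) = (23444 + 10089)/(-21/2 + 106²) = 33533/(-21/2 + 11236) = 33533/(22451/2) = 33533*(2/22451) = 67066/22451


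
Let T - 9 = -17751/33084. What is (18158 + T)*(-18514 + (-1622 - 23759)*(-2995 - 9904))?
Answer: 65585428245287795/11028 ≈ 5.9472e+12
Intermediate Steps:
T = 93335/11028 (T = 9 - 17751/33084 = 9 - 17751*1/33084 = 9 - 5917/11028 = 93335/11028 ≈ 8.4635)
(18158 + T)*(-18514 + (-1622 - 23759)*(-2995 - 9904)) = (18158 + 93335/11028)*(-18514 + (-1622 - 23759)*(-2995 - 9904)) = 200339759*(-18514 - 25381*(-12899))/11028 = 200339759*(-18514 + 327389519)/11028 = (200339759/11028)*327371005 = 65585428245287795/11028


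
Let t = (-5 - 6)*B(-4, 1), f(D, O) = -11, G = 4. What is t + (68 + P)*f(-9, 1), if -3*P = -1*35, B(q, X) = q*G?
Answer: -2101/3 ≈ -700.33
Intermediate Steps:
B(q, X) = 4*q (B(q, X) = q*4 = 4*q)
P = 35/3 (P = -(-1)*35/3 = -⅓*(-35) = 35/3 ≈ 11.667)
t = 176 (t = (-5 - 6)*(4*(-4)) = -11*(-16) = 176)
t + (68 + P)*f(-9, 1) = 176 + (68 + 35/3)*(-11) = 176 + (239/3)*(-11) = 176 - 2629/3 = -2101/3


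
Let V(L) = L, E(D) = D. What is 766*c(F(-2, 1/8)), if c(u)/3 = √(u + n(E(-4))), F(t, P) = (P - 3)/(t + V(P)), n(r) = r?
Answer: 766*I*√555/5 ≈ 3609.2*I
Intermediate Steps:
F(t, P) = (-3 + P)/(P + t) (F(t, P) = (P - 3)/(t + P) = (-3 + P)/(P + t))
c(u) = 3*√(-4 + u) (c(u) = 3*√(u - 4) = 3*√(-4 + u))
766*c(F(-2, 1/8)) = 766*(3*√(-4 + (-3 + 1/8)/(1/8 - 2))) = 766*(3*√(-4 + (-3 + ⅛)/(⅛ - 2))) = 766*(3*√(-4 - 23/8/(-15/8))) = 766*(3*√(-4 - 8/15*(-23/8))) = 766*(3*√(-4 + 23/15)) = 766*(3*√(-37/15)) = 766*(3*(I*√555/15)) = 766*(I*√555/5) = 766*I*√555/5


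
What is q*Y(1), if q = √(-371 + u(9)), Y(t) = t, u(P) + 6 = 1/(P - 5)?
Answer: I*√1507/2 ≈ 19.41*I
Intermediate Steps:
u(P) = -6 + 1/(-5 + P) (u(P) = -6 + 1/(P - 5) = -6 + 1/(-5 + P))
q = I*√1507/2 (q = √(-371 + (31 - 6*9)/(-5 + 9)) = √(-371 + (31 - 54)/4) = √(-371 + (¼)*(-23)) = √(-371 - 23/4) = √(-1507/4) = I*√1507/2 ≈ 19.41*I)
q*Y(1) = (I*√1507/2)*1 = I*√1507/2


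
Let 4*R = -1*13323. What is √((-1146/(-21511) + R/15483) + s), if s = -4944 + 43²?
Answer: I*√3114126093058056453/31719506 ≈ 55.634*I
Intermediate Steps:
R = -13323/4 (R = (-1*13323)/4 = (¼)*(-13323) = -13323/4 ≈ -3330.8)
s = -3095 (s = -4944 + 1849 = -3095)
√((-1146/(-21511) + R/15483) + s) = √((-1146/(-21511) - 13323/4/15483) - 3095) = √((-1146*(-1/21511) - 13323/4*1/15483) - 3095) = √((1146/21511 - 4441/20644) - 3095) = √(-71872327/444073084 - 3095) = √(-1374478067307/444073084) = I*√3114126093058056453/31719506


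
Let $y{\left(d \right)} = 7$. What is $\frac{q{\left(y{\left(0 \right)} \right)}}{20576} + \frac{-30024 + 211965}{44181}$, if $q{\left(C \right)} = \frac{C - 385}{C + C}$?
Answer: $\frac{1247475043}{303022752} \approx 4.1168$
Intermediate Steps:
$q{\left(C \right)} = \frac{-385 + C}{2 C}$
$\frac{q{\left(y{\left(0 \right)} \right)}}{20576} + \frac{-30024 + 211965}{44181} = \frac{\frac{1}{2} \cdot \frac{1}{7} \left(-385 + 7\right)}{20576} + \frac{-30024 + 211965}{44181} = \frac{1}{2} \cdot \frac{1}{7} \left(-378\right) \frac{1}{20576} + 181941 \cdot \frac{1}{44181} = \left(-27\right) \frac{1}{20576} + \frac{60647}{14727} = - \frac{27}{20576} + \frac{60647}{14727} = \frac{1247475043}{303022752}$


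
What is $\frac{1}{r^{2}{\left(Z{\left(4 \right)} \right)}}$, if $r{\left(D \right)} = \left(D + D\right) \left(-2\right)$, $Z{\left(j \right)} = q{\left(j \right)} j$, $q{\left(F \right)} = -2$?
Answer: $\frac{1}{1024} \approx 0.00097656$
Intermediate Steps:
$Z{\left(j \right)} = - 2 j$
$r{\left(D \right)} = - 4 D$ ($r{\left(D \right)} = 2 D \left(-2\right) = - 4 D$)
$\frac{1}{r^{2}{\left(Z{\left(4 \right)} \right)}} = \frac{1}{\left(- 4 \left(\left(-2\right) 4\right)\right)^{2}} = \frac{1}{\left(\left(-4\right) \left(-8\right)\right)^{2}} = \frac{1}{32^{2}} = \frac{1}{1024}$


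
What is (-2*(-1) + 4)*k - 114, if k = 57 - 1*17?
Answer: 126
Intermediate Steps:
k = 40 (k = 57 - 17 = 40)
(-2*(-1) + 4)*k - 114 = (-2*(-1) + 4)*40 - 114 = (2 + 4)*40 - 114 = 6*40 - 114 = 240 - 114 = 126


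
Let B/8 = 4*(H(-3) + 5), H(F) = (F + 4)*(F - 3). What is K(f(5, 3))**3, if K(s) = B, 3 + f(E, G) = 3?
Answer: -32768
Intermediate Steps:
f(E, G) = 0 (f(E, G) = -3 + 3 = 0)
H(F) = (-3 + F)*(4 + F) (H(F) = (4 + F)*(-3 + F) = (-3 + F)*(4 + F))
B = -32 (B = 8*(4*((-12 - 3 + (-3)**2) + 5)) = 8*(4*((-12 - 3 + 9) + 5)) = 8*(4*(-6 + 5)) = 8*(4*(-1)) = 8*(-4) = -32)
K(s) = -32
K(f(5, 3))**3 = (-32)**3 = -32768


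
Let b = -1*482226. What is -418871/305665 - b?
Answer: 147399191419/305665 ≈ 4.8222e+5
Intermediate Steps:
b = -482226
-418871/305665 - b = -418871/305665 - 1*(-482226) = -418871*1/305665 + 482226 = -418871/305665 + 482226 = 147399191419/305665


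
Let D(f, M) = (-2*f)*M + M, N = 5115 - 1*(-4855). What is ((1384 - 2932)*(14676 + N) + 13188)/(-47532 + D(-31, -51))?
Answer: 149564/199 ≈ 751.58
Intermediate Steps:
N = 9970 (N = 5115 + 4855 = 9970)
D(f, M) = M - 2*M*f (D(f, M) = -2*M*f + M = M - 2*M*f)
((1384 - 2932)*(14676 + N) + 13188)/(-47532 + D(-31, -51)) = ((1384 - 2932)*(14676 + 9970) + 13188)/(-47532 - 51*(1 - 2*(-31))) = (-1548*24646 + 13188)/(-47532 - 51*(1 + 62)) = (-38152008 + 13188)/(-47532 - 51*63) = -38138820/(-47532 - 3213) = -38138820/(-50745) = -38138820*(-1/50745) = 149564/199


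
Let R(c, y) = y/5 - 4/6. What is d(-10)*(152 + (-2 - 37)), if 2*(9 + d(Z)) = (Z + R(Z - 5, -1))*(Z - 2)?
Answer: 31753/5 ≈ 6350.6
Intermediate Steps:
R(c, y) = -⅔ + y/5 (R(c, y) = y*(⅕) - 4*⅙ = y/5 - ⅔ = -⅔ + y/5)
d(Z) = -9 + (-2 + Z)*(-13/15 + Z)/2 (d(Z) = -9 + ((Z + (-⅔ + (⅕)*(-1)))*(Z - 2))/2 = -9 + ((Z + (-⅔ - ⅕))*(-2 + Z))/2 = -9 + ((Z - 13/15)*(-2 + Z))/2 = -9 + ((-13/15 + Z)*(-2 + Z))/2 = -9 + ((-2 + Z)*(-13/15 + Z))/2 = -9 + (-2 + Z)*(-13/15 + Z)/2)
d(-10)*(152 + (-2 - 37)) = (-122/15 + (½)*(-10)² - 43/30*(-10))*(152 + (-2 - 37)) = (-122/15 + (½)*100 + 43/3)*(152 - 39) = (-122/15 + 50 + 43/3)*113 = (281/5)*113 = 31753/5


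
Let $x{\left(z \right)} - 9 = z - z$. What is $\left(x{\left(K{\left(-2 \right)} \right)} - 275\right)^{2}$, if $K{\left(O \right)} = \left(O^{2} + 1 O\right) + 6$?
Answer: $70756$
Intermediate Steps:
$K{\left(O \right)} = 6 + O + O^{2}$ ($K{\left(O \right)} = \left(O^{2} + O\right) + 6 = \left(O + O^{2}\right) + 6 = 6 + O + O^{2}$)
$x{\left(z \right)} = 9$ ($x{\left(z \right)} = 9 + \left(z - z\right) = 9 + 0 = 9$)
$\left(x{\left(K{\left(-2 \right)} \right)} - 275\right)^{2} = \left(9 - 275\right)^{2} = \left(-266\right)^{2} = 70756$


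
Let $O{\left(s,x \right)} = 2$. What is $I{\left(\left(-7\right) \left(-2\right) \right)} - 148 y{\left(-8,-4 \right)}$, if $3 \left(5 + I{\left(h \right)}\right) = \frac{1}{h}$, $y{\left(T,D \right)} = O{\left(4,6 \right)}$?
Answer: $- \frac{12641}{42} \approx -300.98$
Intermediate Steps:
$y{\left(T,D \right)} = 2$
$I{\left(h \right)} = -5 + \frac{1}{3 h}$
$I{\left(\left(-7\right) \left(-2\right) \right)} - 148 y{\left(-8,-4 \right)} = \left(-5 + \frac{1}{3 \left(\left(-7\right) \left(-2\right)\right)}\right) - 296 = \left(-5 + \frac{1}{3 \cdot 14}\right) - 296 = \left(-5 + \frac{1}{3} \cdot \frac{1}{14}\right) - 296 = \left(-5 + \frac{1}{42}\right) - 296 = - \frac{209}{42} - 296 = - \frac{12641}{42}$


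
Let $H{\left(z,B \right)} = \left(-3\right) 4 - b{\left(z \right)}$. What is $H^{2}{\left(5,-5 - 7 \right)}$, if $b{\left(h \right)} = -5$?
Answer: $49$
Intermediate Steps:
$H{\left(z,B \right)} = -7$ ($H{\left(z,B \right)} = \left(-3\right) 4 - -5 = -12 + 5 = -7$)
$H^{2}{\left(5,-5 - 7 \right)} = \left(-7\right)^{2} = 49$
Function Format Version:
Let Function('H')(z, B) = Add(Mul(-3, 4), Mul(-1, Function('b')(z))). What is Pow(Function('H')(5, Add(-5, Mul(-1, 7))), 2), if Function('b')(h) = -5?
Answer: 49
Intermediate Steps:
Function('H')(z, B) = -7 (Function('H')(z, B) = Add(Mul(-3, 4), Mul(-1, -5)) = Add(-12, 5) = -7)
Pow(Function('H')(5, Add(-5, Mul(-1, 7))), 2) = Pow(-7, 2) = 49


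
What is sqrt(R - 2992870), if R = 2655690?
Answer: 2*I*sqrt(84295) ≈ 580.67*I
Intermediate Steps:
sqrt(R - 2992870) = sqrt(2655690 - 2992870) = sqrt(-337180) = 2*I*sqrt(84295)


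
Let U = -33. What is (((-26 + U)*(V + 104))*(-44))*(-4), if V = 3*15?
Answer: -1547216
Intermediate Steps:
V = 45
(((-26 + U)*(V + 104))*(-44))*(-4) = (((-26 - 33)*(45 + 104))*(-44))*(-4) = (-59*149*(-44))*(-4) = -8791*(-44)*(-4) = 386804*(-4) = -1547216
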